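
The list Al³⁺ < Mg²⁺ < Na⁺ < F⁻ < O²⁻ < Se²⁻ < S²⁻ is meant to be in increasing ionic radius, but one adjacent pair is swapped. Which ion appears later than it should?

Compare adjacent ions: same group and charge — period 3 sits above period 4, so S²⁻ is smaller — yet in this increasing list Se²⁻ sits before S²⁻. Nothing else is reversed, so S²⁻ should move one place to the left.

S²⁻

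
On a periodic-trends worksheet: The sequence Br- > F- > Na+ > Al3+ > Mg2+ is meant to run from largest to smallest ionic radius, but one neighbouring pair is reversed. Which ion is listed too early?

Al3+

Check each adjacent pair. Al3+ and Mg2+ are reversed: they are isoelectronic (10 e⁻) and Al has more protons than Mg (13 vs 12), making Al3+ smaller. No other neighbouring pair contradicts the periodic trends, so Al3+ is the ion listed too early.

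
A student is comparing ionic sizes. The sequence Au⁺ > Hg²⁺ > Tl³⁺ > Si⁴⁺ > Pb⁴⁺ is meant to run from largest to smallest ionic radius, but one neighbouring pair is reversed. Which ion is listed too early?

Si⁴⁺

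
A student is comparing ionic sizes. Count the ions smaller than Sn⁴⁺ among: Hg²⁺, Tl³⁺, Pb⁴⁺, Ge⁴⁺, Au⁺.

1

Electron counts and nuclear charges: Ge⁴⁺ (Z=32, 28 e⁻), Sn⁴⁺ (Z=50, 46 e⁻), Pb⁴⁺ (Z=82, 78 e⁻), Tl³⁺ (Z=81, 78 e⁻), Hg²⁺ (Z=80, 78 e⁻), Au⁺ (Z=79, 78 e⁻). Ge⁴⁺ < Sn⁴⁺ (same group, 1 shell fewer); Sn⁴⁺ < Pb⁴⁺ (same group, period 5 vs 6); Pb⁴⁺ < Tl³⁺ (isoelectronic, higher Z=82 is smaller); Tl³⁺ < Hg²⁺ (both 78 e⁻, Z=81>80); Hg²⁺ < Au⁺ (both 78 e⁻, Z=80>79).
Overall: Ge⁴⁺ < Sn⁴⁺ < Pb⁴⁺ < Tl³⁺ < Hg²⁺ < Au⁺. Sn⁴⁺ has 1 below it and 4 above. So 1 is smaller.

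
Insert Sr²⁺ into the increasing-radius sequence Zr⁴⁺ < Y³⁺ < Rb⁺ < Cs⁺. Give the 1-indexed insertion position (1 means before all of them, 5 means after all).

Work out protons and electrons: Zr⁴⁺ has 36 e⁻ (Z=40), Y³⁺ has 36 e⁻ (Z=39), Sr²⁺ has 36 e⁻ (Z=38), Rb⁺ has 36 e⁻ (Z=37), Cs⁺ has 54 e⁻ (Z=55). Zr⁴⁺ < Y³⁺ (isoelectronic, higher Z=40 is smaller); Y³⁺ < Sr²⁺ (isoelectronic, higher Z=39 is smaller); Sr²⁺ < Rb⁺ (both 36 e⁻, Z=38>37); Rb⁺ < Cs⁺ (same group, 1 shell fewer).
With Sr²⁺ included the full order is Zr⁴⁺ < Y³⁺ < Sr²⁺ < Rb⁺ < Cs⁺, so it takes position 3.

3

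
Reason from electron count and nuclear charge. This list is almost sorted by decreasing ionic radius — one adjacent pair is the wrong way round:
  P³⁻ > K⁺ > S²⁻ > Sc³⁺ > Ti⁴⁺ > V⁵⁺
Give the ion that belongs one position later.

Compare adjacent ions: they are isoelectronic (18 e⁻) and K has more protons than S (19 vs 16), making K⁺ smaller — yet in this decreasing list K⁺ sits before S²⁻. Nothing else is reversed, so K⁺ should move one place to the right.

K⁺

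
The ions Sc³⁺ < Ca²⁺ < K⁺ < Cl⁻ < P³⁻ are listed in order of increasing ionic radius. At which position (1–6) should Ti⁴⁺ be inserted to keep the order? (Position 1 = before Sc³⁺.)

1

These species are isoelectronic with 18 electrons. The only difference is the number of protons: Ti⁴⁺ (Z=22), Sc³⁺ (Z=21), Ca²⁺ (Z=20), K⁺ (Z=19), Cl⁻ (Z=17), P³⁻ (Z=15). The strongest nuclear pull (Ti⁴⁺) gives the smallest ion.
With Ti⁴⁺ included the full order is Ti⁴⁺ < Sc³⁺ < Ca²⁺ < K⁺ < Cl⁻ < P³⁻, so it takes position 1.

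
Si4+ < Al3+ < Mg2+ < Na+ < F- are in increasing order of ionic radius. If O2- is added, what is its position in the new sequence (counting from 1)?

6

Isoelectronic series (10 e⁻ each). Size is set by nuclear charge: more protons means a smaller ion. Si4+ (Z=14), Al3+ (Z=13), Mg2+ (Z=12), Na+ (Z=11), F- (Z=9), O2- (Z=8).
The complete sequence is Si4+ < Al3+ < Mg2+ < Na+ < F- < O2-. O2- sits at position 6.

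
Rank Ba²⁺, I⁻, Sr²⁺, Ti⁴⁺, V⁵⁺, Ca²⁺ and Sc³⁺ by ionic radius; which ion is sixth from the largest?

Tabulating Z and e⁻: V⁵⁺ (Z=23, 18 e⁻), Ti⁴⁺ (Z=22, 18 e⁻), Sc³⁺ (Z=21, 18 e⁻), Ca²⁺ (Z=20, 18 e⁻), Sr²⁺ (Z=38, 36 e⁻), Ba²⁺ (Z=56, 54 e⁻), I⁻ (Z=53, 54 e⁻). V⁵⁺ < Ti⁴⁺ (both 18 e⁻, Z=23>22); Ti⁴⁺ < Sc³⁺ (both 18 e⁻, Z=22>21); Sc³⁺ < Ca²⁺ (both 18 e⁻, Z=21>20); Ca²⁺ < Sr²⁺ (same group, period 4 vs 5); Sr²⁺ < Ba²⁺ (same group, 1 shell fewer); Ba²⁺ < I⁻ (isoelectronic, higher Z=56 is smaller).
So the order is V⁵⁺ < Ti⁴⁺ < Sc³⁺ < Ca²⁺ < Sr²⁺ < Ba²⁺ < I⁻; the 6th-largest ion is Ti⁴⁺.

Ti⁴⁺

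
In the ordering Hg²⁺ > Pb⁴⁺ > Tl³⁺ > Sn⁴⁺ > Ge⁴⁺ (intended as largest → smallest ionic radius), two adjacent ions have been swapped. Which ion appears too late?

The pair Pb⁴⁺, Tl³⁺ is the wrong way round — they are isoelectronic (78 e⁻) and Pb has more protons than Tl (82 vs 81), making Pb⁴⁺ smaller. All other adjacent pairs agree with periodic trends, so Tl³⁺ is the misplaced ion.

Tl³⁺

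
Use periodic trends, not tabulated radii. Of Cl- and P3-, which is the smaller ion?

Cl-

Each ion has 18 electrons. The ranking follows nuclear charge in reverse — greater Z gives a smaller radius. Cl- (Z=17), P3- (Z=15).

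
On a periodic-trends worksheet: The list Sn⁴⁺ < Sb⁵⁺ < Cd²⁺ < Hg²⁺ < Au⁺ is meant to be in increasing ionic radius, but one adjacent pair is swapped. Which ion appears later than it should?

Scanning neighbour by neighbour, only Sn⁴⁺/Sb⁵⁺ violates a trend: Sb⁵⁺ and Sn⁴⁺ share 46 electrons; the higher nuclear charge on Sb (Z=51) contracts it more, so Sb⁵⁺ < Sn⁴⁺. That makes Sb⁵⁺ the one sitting a position late relative to where it belongs.

Sb⁵⁺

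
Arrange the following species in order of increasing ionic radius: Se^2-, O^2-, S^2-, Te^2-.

O^2- < S^2- < Se^2- < Te^2-

These ions sit in one column with identical charge. Each step down the periodic table adds a principal shell, increasing the radius.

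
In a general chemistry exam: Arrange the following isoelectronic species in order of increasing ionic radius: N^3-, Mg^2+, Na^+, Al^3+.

These species are isoelectronic with 10 electrons. The only difference is the number of protons: Al^3+ (Z=13), Mg^2+ (Z=12), Na^+ (Z=11), N^3- (Z=7). The strongest nuclear pull (Al^3+) gives the smallest ion.

Al^3+ < Mg^2+ < Na^+ < N^3-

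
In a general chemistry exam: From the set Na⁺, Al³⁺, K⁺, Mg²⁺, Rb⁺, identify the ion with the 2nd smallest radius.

Electron counts and nuclear charges: Al³⁺: 10 e⁻, Z=13, Mg²⁺: 10 e⁻, Z=12, Na⁺: 10 e⁻, Z=11, K⁺: 18 e⁻, Z=19, Rb⁺: 36 e⁻, Z=37. Al³⁺ < Mg²⁺ (isoelectronic, higher Z=13 is smaller); Mg²⁺ < Na⁺ (isoelectronic, higher Z=12 is smaller); Na⁺ < K⁺ (same group, 1 shell fewer); K⁺ < Rb⁺ (same group, 1 shell fewer).
Full ascending order: Al³⁺ < Mg²⁺ < Na⁺ < K⁺ < Rb⁺. Counting from the smallest, position 2 is Mg²⁺.

Mg²⁺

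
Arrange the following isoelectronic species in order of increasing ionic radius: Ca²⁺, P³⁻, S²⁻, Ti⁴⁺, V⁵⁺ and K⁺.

All of these have 18 electrons (isoelectronic). With the same electron cloud, the ion with the most protons pulls it in tightest. Nuclear charges: V⁵⁺ (Z=23), Ti⁴⁺ (Z=22), Ca²⁺ (Z=20), K⁺ (Z=19), S²⁻ (Z=16), P³⁻ (Z=15). Highest Z is smallest.

V⁵⁺ < Ti⁴⁺ < Ca²⁺ < K⁺ < S²⁻ < P³⁻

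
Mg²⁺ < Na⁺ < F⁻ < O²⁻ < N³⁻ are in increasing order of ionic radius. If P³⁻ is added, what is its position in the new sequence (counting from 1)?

6

Tabulating Z and e⁻: Mg²⁺ has 10 e⁻ (Z=12), Na⁺ has 10 e⁻ (Z=11), F⁻ has 10 e⁻ (Z=9), O²⁻ has 10 e⁻ (Z=8), N³⁻ has 10 e⁻ (Z=7), P³⁻ has 18 e⁻ (Z=15). Mg²⁺ < Na⁺ (isoelectronic, higher Z=12 is smaller); Na⁺ < F⁻ (isoelectronic, higher Z=11 is smaller); F⁻ < O²⁻ (isoelectronic, higher Z=9 is smaller); O²⁻ < N³⁻ (both 10 e⁻, Z=8>7); N³⁻ < P³⁻ (same group, period 2 vs 3).
Merged order: Mg²⁺ < Na⁺ < F⁻ < O²⁻ < N³⁻ < P³⁻ — P³⁻ is number 6.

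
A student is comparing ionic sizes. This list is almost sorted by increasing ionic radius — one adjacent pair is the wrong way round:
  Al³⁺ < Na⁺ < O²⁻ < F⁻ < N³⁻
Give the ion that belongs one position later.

O²⁻

Scanning neighbour by neighbour, only O²⁻/F⁻ violates a trend: F⁻ and O²⁻ share 10 electrons; the higher nuclear charge on F (Z=9) contracts it more, so F⁻ < O²⁻. That makes O²⁻ the one sitting a position early relative to where it belongs.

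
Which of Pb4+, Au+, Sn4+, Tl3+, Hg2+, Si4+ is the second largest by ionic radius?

Si4+ has 10 e⁻ (Z=14), Sn4+ has 46 e⁻ (Z=50), Pb4+ has 78 e⁻ (Z=82), Tl3+ has 78 e⁻ (Z=81), Hg2+ has 78 e⁻ (Z=80), Au+ has 78 e⁻ (Z=79). Si4+ < Sn4+ (same group, 2 shells fewer); Sn4+ < Pb4+ (same group, 1 shell fewer); Pb4+ < Tl3+ (both 78 e⁻, Z=82>81); Tl3+ < Hg2+ (both 78 e⁻, Z=81>80); Hg2+ < Au+ (isoelectronic, higher Z=80 is smaller).
Ordering: Si4+ < Sn4+ < Pb4+ < Tl3+ < Hg2+ < Au+. The second largest is Hg2+.

Hg2+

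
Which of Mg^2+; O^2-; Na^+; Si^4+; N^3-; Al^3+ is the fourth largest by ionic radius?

Mg^2+

These species are isoelectronic with 10 electrons. The only difference is the number of protons: Si^4+ (Z=14), Al^3+ (Z=13), Mg^2+ (Z=12), Na^+ (Z=11), O^2- (Z=8), N^3- (Z=7). The strongest nuclear pull (Si^4+) gives the smallest ion.
Ordering: Si^4+ < Al^3+ < Mg^2+ < Na^+ < O^2- < N^3-. The fourth largest is Mg^2+.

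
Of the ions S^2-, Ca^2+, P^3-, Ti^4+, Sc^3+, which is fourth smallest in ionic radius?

S^2-

Isoelectronic series (18 e⁻ each). Size is set by nuclear charge: more protons means a smaller ion. Ti^4+ (Z=22), Sc^3+ (Z=21), Ca^2+ (Z=20), S^2- (Z=16), P^3- (Z=15).
Full ascending order: Ti^4+ < Sc^3+ < Ca^2+ < S^2- < P^3-. Counting from the smallest, position 4 is S^2-.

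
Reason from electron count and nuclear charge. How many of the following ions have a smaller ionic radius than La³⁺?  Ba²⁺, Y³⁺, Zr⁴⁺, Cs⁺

Work out protons and electrons: Zr⁴⁺ has 36 e⁻ (Z=40), Y³⁺ has 36 e⁻ (Z=39), La³⁺ has 54 e⁻ (Z=57), Ba²⁺ has 54 e⁻ (Z=56), Cs⁺ has 54 e⁻ (Z=55). Zr⁴⁺ < Y³⁺ (isoelectronic, higher Z=40 is smaller); Y³⁺ < La³⁺ (same group, period 5 vs 6); La³⁺ < Ba²⁺ (both 54 e⁻, Z=57>56); Ba²⁺ < Cs⁺ (isoelectronic, higher Z=56 is smaller).
Placing each against La³⁺: smaller — Zr⁴⁺, Y³⁺; larger — Ba²⁺, Cs⁺. Count: 2.

2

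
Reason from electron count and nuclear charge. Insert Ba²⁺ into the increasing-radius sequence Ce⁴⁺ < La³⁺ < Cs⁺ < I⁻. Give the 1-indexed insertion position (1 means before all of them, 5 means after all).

Each ion has 54 electrons. The ranking follows nuclear charge in reverse — greater Z gives a smaller radius. Ce⁴⁺ (Z=58), La³⁺ (Z=57), Ba²⁺ (Z=56), Cs⁺ (Z=55), I⁻ (Z=53).
Merged order: Ce⁴⁺ < La³⁺ < Ba²⁺ < Cs⁺ < I⁻ — Ba²⁺ is number 3.

3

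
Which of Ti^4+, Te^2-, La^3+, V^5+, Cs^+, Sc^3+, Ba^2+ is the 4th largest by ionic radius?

V^5+ (Z=23, 18 e⁻), Ti^4+ (Z=22, 18 e⁻), Sc^3+ (Z=21, 18 e⁻), La^3+ (Z=57, 54 e⁻), Ba^2+ (Z=56, 54 e⁻), Cs^+ (Z=55, 54 e⁻), Te^2- (Z=52, 54 e⁻). V^5+ < Ti^4+ (both 18 e⁻, Z=23>22); Ti^4+ < Sc^3+ (isoelectronic, higher Z=22 is smaller); Sc^3+ < La^3+ (same group, period 4 vs 6); La^3+ < Ba^2+ (both 54 e⁻, Z=57>56); Ba^2+ < Cs^+ (both 54 e⁻, Z=56>55); Cs^+ < Te^2- (isoelectronic, higher Z=55 is smaller).
That gives V^5+ < Ti^4+ < Sc^3+ < La^3+ < Ba^2+ < Cs^+ < Te^2-. From the largest end, number 4 is La^3+.

La^3+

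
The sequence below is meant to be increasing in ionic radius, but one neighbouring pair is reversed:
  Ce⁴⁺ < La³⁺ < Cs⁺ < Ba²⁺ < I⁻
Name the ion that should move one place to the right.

Cs⁺

The pair Cs⁺, Ba²⁺ is the wrong way round — they are isoelectronic (54 e⁻) and Ba has more protons than Cs (56 vs 55), making Ba²⁺ smaller. All other adjacent pairs agree with periodic trends, so Cs⁺ is the misplaced ion.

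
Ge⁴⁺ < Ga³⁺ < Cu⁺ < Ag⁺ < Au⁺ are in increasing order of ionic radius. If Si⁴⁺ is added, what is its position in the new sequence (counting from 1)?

1

Tabulating Z and e⁻: Si⁴⁺ (Z=14, 10 e⁻), Ge⁴⁺ (Z=32, 28 e⁻), Ga³⁺ (Z=31, 28 e⁻), Cu⁺ (Z=29, 28 e⁻), Ag⁺ (Z=47, 46 e⁻), Au⁺ (Z=79, 78 e⁻). Si⁴⁺ < Ge⁴⁺ (same group, 1 shell fewer); Ge⁴⁺ < Ga³⁺ (isoelectronic, higher Z=32 is smaller); Ga³⁺ < Cu⁺ (both 28 e⁻, Z=31>29); Cu⁺ < Ag⁺ (same group, 1 shell fewer); Ag⁺ < Au⁺ (same group, period 5 vs 6).
Merged order: Si⁴⁺ < Ge⁴⁺ < Ga³⁺ < Cu⁺ < Ag⁺ < Au⁺ — Si⁴⁺ is number 1.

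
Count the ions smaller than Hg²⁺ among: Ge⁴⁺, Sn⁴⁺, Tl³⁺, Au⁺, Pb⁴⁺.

4

Electron counts and nuclear charges: Ge⁴⁺: 28 e⁻, Z=32, Sn⁴⁺: 46 e⁻, Z=50, Pb⁴⁺: 78 e⁻, Z=82, Tl³⁺: 78 e⁻, Z=81, Hg²⁺: 78 e⁻, Z=80, Au⁺: 78 e⁻, Z=79. Ge⁴⁺ < Sn⁴⁺ (same group, period 4 vs 5); Sn⁴⁺ < Pb⁴⁺ (same group, 1 shell fewer); Pb⁴⁺ < Tl³⁺ (isoelectronic, higher Z=82 is smaller); Tl³⁺ < Hg²⁺ (both 78 e⁻, Z=81>80); Hg²⁺ < Au⁺ (both 78 e⁻, Z=80>79).
Overall: Ge⁴⁺ < Sn⁴⁺ < Pb⁴⁺ < Tl³⁺ < Hg²⁺ < Au⁺. Hg²⁺ has 4 below it and 1 above. That's 4.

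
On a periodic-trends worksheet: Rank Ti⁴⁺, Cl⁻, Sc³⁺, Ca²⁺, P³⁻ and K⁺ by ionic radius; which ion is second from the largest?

Cl⁻

All of these have 18 electrons (isoelectronic). With the same electron cloud, the ion with the most protons pulls it in tightest. Nuclear charges: Ti⁴⁺ (Z=22), Sc³⁺ (Z=21), Ca²⁺ (Z=20), K⁺ (Z=19), Cl⁻ (Z=17), P³⁻ (Z=15). Highest Z is smallest.
Full ascending order: Ti⁴⁺ < Sc³⁺ < Ca²⁺ < K⁺ < Cl⁻ < P³⁻. Counting from the largest, position 2 is Cl⁻.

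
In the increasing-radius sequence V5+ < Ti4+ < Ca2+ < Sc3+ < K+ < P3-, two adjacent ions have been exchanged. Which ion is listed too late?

Check each adjacent pair. Ca2+ and Sc3+ are reversed: both have 18 electrons but Z(Sc)=21 > Z(Ca)=20, so Sc3+ should be the smaller of the two. No other neighbouring pair contradicts the periodic trends, so Sc3+ is the ion listed too late.

Sc3+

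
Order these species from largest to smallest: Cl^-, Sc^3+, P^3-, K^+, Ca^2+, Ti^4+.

P^3- > Cl^- > K^+ > Ca^2+ > Sc^3+ > Ti^4+

Each ion has 18 electrons. The ranking follows nuclear charge in reverse — greater Z gives a smaller radius. Ti^4+ (Z=22), Sc^3+ (Z=21), Ca^2+ (Z=20), K^+ (Z=19), Cl^- (Z=17), P^3- (Z=15).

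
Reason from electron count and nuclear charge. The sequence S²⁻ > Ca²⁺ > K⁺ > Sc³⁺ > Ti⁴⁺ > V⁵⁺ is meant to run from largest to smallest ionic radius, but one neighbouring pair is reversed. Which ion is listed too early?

Ca²⁺

Check each adjacent pair. Ca²⁺ and K⁺ are reversed: they are isoelectronic (18 e⁻) and Ca has more protons than K (20 vs 19), making Ca²⁺ smaller. No other neighbouring pair contradicts the periodic trends, so Ca²⁺ is the ion listed too early.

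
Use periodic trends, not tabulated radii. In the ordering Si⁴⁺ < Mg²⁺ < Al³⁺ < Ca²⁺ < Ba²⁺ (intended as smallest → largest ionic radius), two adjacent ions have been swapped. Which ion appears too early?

Compare adjacent ions: both have 10 electrons but Z(Al)=13 > Z(Mg)=12, so Al³⁺ should be the smaller of the two — yet in this increasing list Mg²⁺ sits before Al³⁺. Nothing else is reversed, so Mg²⁺ should move one place to the right.

Mg²⁺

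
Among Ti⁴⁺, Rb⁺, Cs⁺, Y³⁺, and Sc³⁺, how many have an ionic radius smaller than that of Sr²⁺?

3

Work out protons and electrons: Ti⁴⁺ (Z=22, 18 e⁻), Sc³⁺ (Z=21, 18 e⁻), Y³⁺ (Z=39, 36 e⁻), Sr²⁺ (Z=38, 36 e⁻), Rb⁺ (Z=37, 36 e⁻), Cs⁺ (Z=55, 54 e⁻). Ti⁴⁺ < Sc³⁺ (both 18 e⁻, Z=22>21); Sc³⁺ < Y³⁺ (same group, 1 shell fewer); Y³⁺ < Sr²⁺ (both 36 e⁻, Z=39>38); Sr²⁺ < Rb⁺ (both 36 e⁻, Z=38>37); Rb⁺ < Cs⁺ (same group, 1 shell fewer).
Placing each against Sr²⁺: smaller — Ti⁴⁺, Sc³⁺, Y³⁺; larger — Rb⁺, Cs⁺. So 3 are smaller.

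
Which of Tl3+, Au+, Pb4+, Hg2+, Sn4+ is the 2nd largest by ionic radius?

Electron counts and nuclear charges: Sn4+ (Z=50, 46 e⁻), Pb4+ (Z=82, 78 e⁻), Tl3+ (Z=81, 78 e⁻), Hg2+ (Z=80, 78 e⁻), Au+ (Z=79, 78 e⁻). Sn4+ < Pb4+ (same group, period 5 vs 6); Pb4+ < Tl3+ (isoelectronic, higher Z=82 is smaller); Tl3+ < Hg2+ (isoelectronic, higher Z=81 is smaller); Hg2+ < Au+ (isoelectronic, higher Z=80 is smaller).
Ordering: Sn4+ < Pb4+ < Tl3+ < Hg2+ < Au+. The 2nd largest is Hg2+.

Hg2+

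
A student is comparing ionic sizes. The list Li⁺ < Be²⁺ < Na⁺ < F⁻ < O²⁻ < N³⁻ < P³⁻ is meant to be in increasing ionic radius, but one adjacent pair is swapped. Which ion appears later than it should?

Be²⁺

Scanning neighbour by neighbour, only Li⁺/Be²⁺ violates a trend: Be²⁺ and Li⁺ share 2 electrons; the higher nuclear charge on Be (Z=4) contracts it more, so Be²⁺ < Li⁺. That makes Be²⁺ the one sitting a position late relative to where it belongs.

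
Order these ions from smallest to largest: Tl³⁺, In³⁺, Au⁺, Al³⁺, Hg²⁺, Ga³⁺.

Al³⁺ < Ga³⁺ < In³⁺ < Tl³⁺ < Hg²⁺ < Au⁺

Work out protons and electrons: Al³⁺: 10 e⁻, Z=13, Ga³⁺: 28 e⁻, Z=31, In³⁺: 46 e⁻, Z=49, Tl³⁺: 78 e⁻, Z=81, Hg²⁺: 78 e⁻, Z=80, Au⁺: 78 e⁻, Z=79. Al³⁺ < Ga³⁺ (same group, 1 shell fewer); Ga³⁺ < In³⁺ (same group, period 4 vs 5); In³⁺ < Tl³⁺ (same group, 1 shell fewer); Tl³⁺ < Hg²⁺ (isoelectronic, higher Z=81 is smaller); Hg²⁺ < Au⁺ (isoelectronic, higher Z=80 is smaller).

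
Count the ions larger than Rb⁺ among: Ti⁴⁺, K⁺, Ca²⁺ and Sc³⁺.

0

Work out protons and electrons: Ti⁴⁺ has 18 e⁻ (Z=22), Sc³⁺ has 18 e⁻ (Z=21), Ca²⁺ has 18 e⁻ (Z=20), K⁺ has 18 e⁻ (Z=19), Rb⁺ has 36 e⁻ (Z=37). Ti⁴⁺ < Sc³⁺ (both 18 e⁻, Z=22>21); Sc³⁺ < Ca²⁺ (both 18 e⁻, Z=21>20); Ca²⁺ < K⁺ (both 18 e⁻, Z=20>19); K⁺ < Rb⁺ (same group, 1 shell fewer).
Ordering all of them (including Rb⁺) by radius gives Ti⁴⁺ < Sc³⁺ < Ca²⁺ < K⁺ < Rb⁺. That's 0.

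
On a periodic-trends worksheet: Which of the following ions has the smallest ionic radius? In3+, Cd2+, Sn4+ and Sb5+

These species are isoelectronic with 46 electrons. The only difference is the number of protons: Sb5+ (Z=51), Sn4+ (Z=50), In3+ (Z=49), Cd2+ (Z=48). The strongest nuclear pull (Sb5+) gives the smallest ion.

Sb5+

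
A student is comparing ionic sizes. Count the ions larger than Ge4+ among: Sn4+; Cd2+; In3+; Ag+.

Work out protons and electrons: Ge4+ (Z=32, 28 e⁻), Sn4+ (Z=50, 46 e⁻), In3+ (Z=49, 46 e⁻), Cd2+ (Z=48, 46 e⁻), Ag+ (Z=47, 46 e⁻). Ge4+ < Sn4+ (same group, 1 shell fewer); Sn4+ < In3+ (both 46 e⁻, Z=50>49); In3+ < Cd2+ (both 46 e⁻, Z=49>48); Cd2+ < Ag+ (isoelectronic, higher Z=48 is smaller).
Relative to Ge4+, the ions that are larger are Sn4+, In3+, Cd2+, Ag+. Count: 4.

4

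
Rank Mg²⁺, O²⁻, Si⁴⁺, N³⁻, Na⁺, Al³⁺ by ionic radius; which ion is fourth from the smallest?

All of these have 10 electrons (isoelectronic). With the same electron cloud, the ion with the most protons pulls it in tightest. Nuclear charges: Si⁴⁺ (Z=14), Al³⁺ (Z=13), Mg²⁺ (Z=12), Na⁺ (Z=11), O²⁻ (Z=8), N³⁻ (Z=7). Highest Z is smallest.
Full ascending order: Si⁴⁺ < Al³⁺ < Mg²⁺ < Na⁺ < O²⁻ < N³⁻. Counting from the smallest, position 4 is Na⁺.

Na⁺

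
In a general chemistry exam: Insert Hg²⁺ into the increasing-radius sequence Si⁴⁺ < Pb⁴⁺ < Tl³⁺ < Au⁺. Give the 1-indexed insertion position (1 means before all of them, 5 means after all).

4

First list Z and electron count for each: Si⁴⁺: 10 e⁻, Z=14, Pb⁴⁺: 78 e⁻, Z=82, Tl³⁺: 78 e⁻, Z=81, Hg²⁺: 78 e⁻, Z=80, Au⁺: 78 e⁻, Z=79. Si⁴⁺ < Pb⁴⁺ (same group, 3 shells fewer); Pb⁴⁺ < Tl³⁺ (both 78 e⁻, Z=82>81); Tl³⁺ < Hg²⁺ (both 78 e⁻, Z=81>80); Hg²⁺ < Au⁺ (isoelectronic, higher Z=80 is smaller).
Merged order: Si⁴⁺ < Pb⁴⁺ < Tl³⁺ < Hg²⁺ < Au⁺ — Hg²⁺ is number 4.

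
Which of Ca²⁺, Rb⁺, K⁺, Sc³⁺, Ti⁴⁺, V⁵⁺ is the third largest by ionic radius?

Ca²⁺

Work out protons and electrons: V⁵⁺ (Z=23, 18 e⁻), Ti⁴⁺ (Z=22, 18 e⁻), Sc³⁺ (Z=21, 18 e⁻), Ca²⁺ (Z=20, 18 e⁻), K⁺ (Z=19, 18 e⁻), Rb⁺ (Z=37, 36 e⁻). V⁵⁺ < Ti⁴⁺ (both 18 e⁻, Z=23>22); Ti⁴⁺ < Sc³⁺ (isoelectronic, higher Z=22 is smaller); Sc³⁺ < Ca²⁺ (isoelectronic, higher Z=21 is smaller); Ca²⁺ < K⁺ (isoelectronic, higher Z=20 is smaller); K⁺ < Rb⁺ (same group, 1 shell fewer).
Ordering: V⁵⁺ < Ti⁴⁺ < Sc³⁺ < Ca²⁺ < K⁺ < Rb⁺. The third largest is Ca²⁺.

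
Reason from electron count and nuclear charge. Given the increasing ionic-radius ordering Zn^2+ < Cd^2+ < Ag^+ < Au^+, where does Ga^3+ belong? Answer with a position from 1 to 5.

1

Tabulating Z and e⁻: Ga^3+ (Z=31, 28 e⁻), Zn^2+ (Z=30, 28 e⁻), Cd^2+ (Z=48, 46 e⁻), Ag^+ (Z=47, 46 e⁻), Au^+ (Z=79, 78 e⁻). Ga^3+ < Zn^2+ (isoelectronic, higher Z=31 is smaller); Zn^2+ < Cd^2+ (same group, 1 shell fewer); Cd^2+ < Ag^+ (both 46 e⁻, Z=48>47); Ag^+ < Au^+ (same group, period 5 vs 6).
With Ga^3+ included the full order is Ga^3+ < Zn^2+ < Cd^2+ < Ag^+ < Au^+, so it takes position 1.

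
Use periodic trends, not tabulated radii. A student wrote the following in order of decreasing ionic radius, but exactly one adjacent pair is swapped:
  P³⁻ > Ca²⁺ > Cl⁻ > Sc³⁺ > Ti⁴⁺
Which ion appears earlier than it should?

The pair Ca²⁺, Cl⁻ is the wrong way round — Ca²⁺ and Cl⁻ share 18 electrons; the higher nuclear charge on Ca (Z=20) contracts it more, so Ca²⁺ < Cl⁻. All other adjacent pairs agree with periodic trends, so Ca²⁺ is the misplaced ion.

Ca²⁺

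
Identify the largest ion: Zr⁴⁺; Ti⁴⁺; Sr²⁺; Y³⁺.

Sr²⁺

Tabulating Z and e⁻: Ti⁴⁺ has 18 e⁻ (Z=22), Zr⁴⁺ has 36 e⁻ (Z=40), Y³⁺ has 36 e⁻ (Z=39), Sr²⁺ has 36 e⁻ (Z=38). Ti⁴⁺ < Zr⁴⁺ (same group, 1 shell fewer); Zr⁴⁺ < Y³⁺ (isoelectronic, higher Z=40 is smaller); Y³⁺ < Sr²⁺ (both 36 e⁻, Z=39>38).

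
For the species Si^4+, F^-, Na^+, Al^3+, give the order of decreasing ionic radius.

F^- > Na^+ > Al^3+ > Si^4+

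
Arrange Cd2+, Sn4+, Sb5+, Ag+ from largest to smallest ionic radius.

Ag+ > Cd2+ > Sn4+ > Sb5+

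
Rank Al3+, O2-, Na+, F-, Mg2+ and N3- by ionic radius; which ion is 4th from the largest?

These species are isoelectronic with 10 electrons. The only difference is the number of protons: Al3+ (Z=13), Mg2+ (Z=12), Na+ (Z=11), F- (Z=9), O2- (Z=8), N3- (Z=7). The strongest nuclear pull (Al3+) gives the smallest ion.
Full ascending order: Al3+ < Mg2+ < Na+ < F- < O2- < N3-. Counting from the largest, position 4 is Na+.

Na+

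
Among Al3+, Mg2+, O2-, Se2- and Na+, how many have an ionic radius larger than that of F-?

Tabulating Z and e⁻: Al3+ (Z=13, 10 e⁻), Mg2+ (Z=12, 10 e⁻), Na+ (Z=11, 10 e⁻), F- (Z=9, 10 e⁻), O2- (Z=8, 10 e⁻), Se2- (Z=34, 36 e⁻). Al3+ < Mg2+ (isoelectronic, higher Z=13 is smaller); Mg2+ < Na+ (isoelectronic, higher Z=12 is smaller); Na+ < F- (isoelectronic, higher Z=11 is smaller); F- < O2- (both 10 e⁻, Z=9>8); O2- < Se2- (same group, 2 shells fewer).
Overall: Al3+ < Mg2+ < Na+ < F- < O2- < Se2-. F- has 3 below it and 2 above. Count: 2.

2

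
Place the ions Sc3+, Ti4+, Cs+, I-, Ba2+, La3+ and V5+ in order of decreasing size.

I- > Cs+ > Ba2+ > La3+ > Sc3+ > Ti4+ > V5+

V5+: 18 e⁻, Z=23, Ti4+: 18 e⁻, Z=22, Sc3+: 18 e⁻, Z=21, La3+: 54 e⁻, Z=57, Ba2+: 54 e⁻, Z=56, Cs+: 54 e⁻, Z=55, I-: 54 e⁻, Z=53. V5+ < Ti4+ (isoelectronic, higher Z=23 is smaller); Ti4+ < Sc3+ (isoelectronic, higher Z=22 is smaller); Sc3+ < La3+ (same group, period 4 vs 6); La3+ < Ba2+ (both 54 e⁻, Z=57>56); Ba2+ < Cs+ (both 54 e⁻, Z=56>55); Cs+ < I- (both 54 e⁻, Z=55>53).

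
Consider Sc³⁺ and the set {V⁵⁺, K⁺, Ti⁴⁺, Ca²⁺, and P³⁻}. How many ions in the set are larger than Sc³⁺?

These species are isoelectronic with 18 electrons. The only difference is the number of protons: V⁵⁺ (Z=23), Ti⁴⁺ (Z=22), Sc³⁺ (Z=21), Ca²⁺ (Z=20), K⁺ (Z=19), P³⁻ (Z=15). The strongest nuclear pull (V⁵⁺) gives the smallest ion.
Placing each against Sc³⁺: smaller — V⁵⁺, Ti⁴⁺; larger — Ca²⁺, K⁺, P³⁻. That's 3.

3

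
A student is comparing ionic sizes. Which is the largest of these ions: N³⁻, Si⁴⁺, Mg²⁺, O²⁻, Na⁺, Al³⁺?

Each ion has 10 electrons. The ranking follows nuclear charge in reverse — greater Z gives a smaller radius. Si⁴⁺ (Z=14), Al³⁺ (Z=13), Mg²⁺ (Z=12), Na⁺ (Z=11), O²⁻ (Z=8), N³⁻ (Z=7).

N³⁻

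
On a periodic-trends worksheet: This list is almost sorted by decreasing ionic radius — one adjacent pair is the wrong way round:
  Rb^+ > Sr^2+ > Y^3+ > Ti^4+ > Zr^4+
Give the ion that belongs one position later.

Ti^4+

Check each adjacent pair. Ti^4+ and Zr^4+ are reversed: Ti^4+ and Zr^4+ are in one column with the same charge; the lighter period-4 ion has one fewer shell and is smaller. No other neighbouring pair contradicts the periodic trends, so Ti^4+ is the ion listed too early.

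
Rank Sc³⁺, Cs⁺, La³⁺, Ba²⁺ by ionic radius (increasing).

Sc³⁺ < La³⁺ < Ba²⁺ < Cs⁺

First list Z and electron count for each: Sc³⁺ has 18 e⁻ (Z=21), La³⁺ has 54 e⁻ (Z=57), Ba²⁺ has 54 e⁻ (Z=56), Cs⁺ has 54 e⁻ (Z=55). Sc³⁺ < La³⁺ (same group, period 4 vs 6); La³⁺ < Ba²⁺ (both 54 e⁻, Z=57>56); Ba²⁺ < Cs⁺ (isoelectronic, higher Z=56 is smaller).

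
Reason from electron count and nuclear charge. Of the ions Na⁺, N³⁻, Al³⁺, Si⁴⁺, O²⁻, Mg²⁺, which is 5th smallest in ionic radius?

O²⁻

Each ion has 10 electrons. The ranking follows nuclear charge in reverse — greater Z gives a smaller radius. Si⁴⁺ (Z=14), Al³⁺ (Z=13), Mg²⁺ (Z=12), Na⁺ (Z=11), O²⁻ (Z=8), N³⁻ (Z=7).
So the order is Si⁴⁺ < Al³⁺ < Mg²⁺ < Na⁺ < O²⁻ < N³⁻; the 5th-smallest ion is O²⁻.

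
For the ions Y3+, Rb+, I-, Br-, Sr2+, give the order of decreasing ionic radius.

I- > Br- > Rb+ > Sr2+ > Y3+

Y3+ (Z=39, 36 e⁻), Sr2+ (Z=38, 36 e⁻), Rb+ (Z=37, 36 e⁻), Br- (Z=35, 36 e⁻), I- (Z=53, 54 e⁻). Y3+ < Sr2+ (both 36 e⁻, Z=39>38); Sr2+ < Rb+ (isoelectronic, higher Z=38 is smaller); Rb+ < Br- (both 36 e⁻, Z=37>35); Br- < I- (same group, period 4 vs 5).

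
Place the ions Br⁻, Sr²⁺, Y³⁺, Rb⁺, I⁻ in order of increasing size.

First list Z and electron count for each: Y³⁺: 36 e⁻, Z=39, Sr²⁺: 36 e⁻, Z=38, Rb⁺: 36 e⁻, Z=37, Br⁻: 36 e⁻, Z=35, I⁻: 54 e⁻, Z=53. Y³⁺ < Sr²⁺ (isoelectronic, higher Z=39 is smaller); Sr²⁺ < Rb⁺ (isoelectronic, higher Z=38 is smaller); Rb⁺ < Br⁻ (isoelectronic, higher Z=37 is smaller); Br⁻ < I⁻ (same group, period 4 vs 5).

Y³⁺ < Sr²⁺ < Rb⁺ < Br⁻ < I⁻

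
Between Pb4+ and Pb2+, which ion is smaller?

Same element, different charge: the more highly charged cation has fewer electrons and a greater effective nuclear charge per electron, making Pb4+ the smallest.

Pb4+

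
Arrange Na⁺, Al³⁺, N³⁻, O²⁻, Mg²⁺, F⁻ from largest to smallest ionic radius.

N³⁻ > O²⁻ > F⁻ > Na⁺ > Mg²⁺ > Al³⁺

These species are isoelectronic with 10 electrons. The only difference is the number of protons: Al³⁺ (Z=13), Mg²⁺ (Z=12), Na⁺ (Z=11), F⁻ (Z=9), O²⁻ (Z=8), N³⁻ (Z=7). The strongest nuclear pull (Al³⁺) gives the smallest ion.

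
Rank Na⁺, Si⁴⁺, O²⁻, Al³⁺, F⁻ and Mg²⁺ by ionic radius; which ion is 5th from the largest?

Al³⁺

These species are isoelectronic with 10 electrons. The only difference is the number of protons: Si⁴⁺ (Z=14), Al³⁺ (Z=13), Mg²⁺ (Z=12), Na⁺ (Z=11), F⁻ (Z=9), O²⁻ (Z=8). The strongest nuclear pull (Si⁴⁺) gives the smallest ion.
Ordering: Si⁴⁺ < Al³⁺ < Mg²⁺ < Na⁺ < F⁻ < O²⁻. The 5th largest is Al³⁺.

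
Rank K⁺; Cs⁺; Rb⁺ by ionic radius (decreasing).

Same group, same charge. Going down the group adds an extra shell of electrons, so the ion gets larger: K⁺ is highest in the group and smallest.

Cs⁺ > Rb⁺ > K⁺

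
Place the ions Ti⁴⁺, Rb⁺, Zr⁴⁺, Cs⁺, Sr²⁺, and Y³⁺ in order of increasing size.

Ti⁴⁺ < Zr⁴⁺ < Y³⁺ < Sr²⁺ < Rb⁺ < Cs⁺

Work out protons and electrons: Ti⁴⁺ has 18 e⁻ (Z=22), Zr⁴⁺ has 36 e⁻ (Z=40), Y³⁺ has 36 e⁻ (Z=39), Sr²⁺ has 36 e⁻ (Z=38), Rb⁺ has 36 e⁻ (Z=37), Cs⁺ has 54 e⁻ (Z=55). Ti⁴⁺ < Zr⁴⁺ (same group, period 4 vs 5); Zr⁴⁺ < Y³⁺ (both 36 e⁻, Z=40>39); Y³⁺ < Sr²⁺ (isoelectronic, higher Z=39 is smaller); Sr²⁺ < Rb⁺ (both 36 e⁻, Z=38>37); Rb⁺ < Cs⁺ (same group, period 5 vs 6).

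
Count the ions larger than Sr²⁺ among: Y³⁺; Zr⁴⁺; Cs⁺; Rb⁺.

2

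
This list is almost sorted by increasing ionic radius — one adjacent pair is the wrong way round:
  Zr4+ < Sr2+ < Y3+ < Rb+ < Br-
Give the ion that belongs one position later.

Sr2+

Scanning neighbour by neighbour, only Sr2+/Y3+ violates a trend: they are isoelectronic (36 e⁻) and Y has more protons than Sr (39 vs 38), making Y3+ smaller. That makes Sr2+ the one sitting a position early relative to where it belongs.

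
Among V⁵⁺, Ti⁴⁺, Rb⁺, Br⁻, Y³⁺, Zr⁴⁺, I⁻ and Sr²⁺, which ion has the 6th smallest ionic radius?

Rb⁺

Tabulating Z and e⁻: V⁵⁺ (Z=23, 18 e⁻), Ti⁴⁺ (Z=22, 18 e⁻), Zr⁴⁺ (Z=40, 36 e⁻), Y³⁺ (Z=39, 36 e⁻), Sr²⁺ (Z=38, 36 e⁻), Rb⁺ (Z=37, 36 e⁻), Br⁻ (Z=35, 36 e⁻), I⁻ (Z=53, 54 e⁻). V⁵⁺ < Ti⁴⁺ (both 18 e⁻, Z=23>22); Ti⁴⁺ < Zr⁴⁺ (same group, period 4 vs 5); Zr⁴⁺ < Y³⁺ (isoelectronic, higher Z=40 is smaller); Y³⁺ < Sr²⁺ (isoelectronic, higher Z=39 is smaller); Sr²⁺ < Rb⁺ (both 36 e⁻, Z=38>37); Rb⁺ < Br⁻ (both 36 e⁻, Z=37>35); Br⁻ < I⁻ (same group, 1 shell fewer).
So the order is V⁵⁺ < Ti⁴⁺ < Zr⁴⁺ < Y³⁺ < Sr²⁺ < Rb⁺ < Br⁻ < I⁻; the 6th-smallest ion is Rb⁺.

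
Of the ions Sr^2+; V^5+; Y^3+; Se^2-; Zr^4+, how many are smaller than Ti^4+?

First list Z and electron count for each: V^5+ (Z=23, 18 e⁻), Ti^4+ (Z=22, 18 e⁻), Zr^4+ (Z=40, 36 e⁻), Y^3+ (Z=39, 36 e⁻), Sr^2+ (Z=38, 36 e⁻), Se^2- (Z=34, 36 e⁻). V^5+ < Ti^4+ (isoelectronic, higher Z=23 is smaller); Ti^4+ < Zr^4+ (same group, period 4 vs 5); Zr^4+ < Y^3+ (isoelectronic, higher Z=40 is smaller); Y^3+ < Sr^2+ (isoelectronic, higher Z=39 is smaller); Sr^2+ < Se^2- (isoelectronic, higher Z=38 is smaller).
Ordering all of them (including Ti^4+) by radius gives V^5+ < Ti^4+ < Zr^4+ < Y^3+ < Sr^2+ < Se^2-. Count: 1.

1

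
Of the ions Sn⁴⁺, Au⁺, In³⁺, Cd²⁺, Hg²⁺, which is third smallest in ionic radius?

First list Z and electron count for each: Sn⁴⁺: 46 e⁻, Z=50, In³⁺: 46 e⁻, Z=49, Cd²⁺: 46 e⁻, Z=48, Hg²⁺: 78 e⁻, Z=80, Au⁺: 78 e⁻, Z=79. Sn⁴⁺ < In³⁺ (both 46 e⁻, Z=50>49); In³⁺ < Cd²⁺ (isoelectronic, higher Z=49 is smaller); Cd²⁺ < Hg²⁺ (same group, period 5 vs 6); Hg²⁺ < Au⁺ (isoelectronic, higher Z=80 is smaller).
Full ascending order: Sn⁴⁺ < In³⁺ < Cd²⁺ < Hg²⁺ < Au⁺. Counting from the smallest, position 3 is Cd²⁺.

Cd²⁺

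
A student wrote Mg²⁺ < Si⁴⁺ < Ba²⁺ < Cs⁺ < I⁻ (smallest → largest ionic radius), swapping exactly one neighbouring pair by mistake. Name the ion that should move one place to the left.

Scanning neighbour by neighbour, only Mg²⁺/Si⁴⁺ violates a trend: Si⁴⁺ and Mg²⁺ share 10 electrons; the higher nuclear charge on Si (Z=14) contracts it more, so Si⁴⁺ < Mg²⁺. That makes Si⁴⁺ the one sitting a position late relative to where it belongs.

Si⁴⁺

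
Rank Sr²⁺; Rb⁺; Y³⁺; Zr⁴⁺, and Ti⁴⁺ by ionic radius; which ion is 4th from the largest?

Zr⁴⁺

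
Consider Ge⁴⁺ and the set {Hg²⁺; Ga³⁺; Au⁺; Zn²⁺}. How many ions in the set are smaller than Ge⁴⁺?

0

Electron counts and nuclear charges: Ge⁴⁺ has 28 e⁻ (Z=32), Ga³⁺ has 28 e⁻ (Z=31), Zn²⁺ has 28 e⁻ (Z=30), Hg²⁺ has 78 e⁻ (Z=80), Au⁺ has 78 e⁻ (Z=79). Ge⁴⁺ < Ga³⁺ (isoelectronic, higher Z=32 is smaller); Ga³⁺ < Zn²⁺ (both 28 e⁻, Z=31>30); Zn²⁺ < Hg²⁺ (same group, 2 shells fewer); Hg²⁺ < Au⁺ (both 78 e⁻, Z=80>79).
Ordering all of them (including Ge⁴⁺) by radius gives Ge⁴⁺ < Ga³⁺ < Zn²⁺ < Hg²⁺ < Au⁺. So 0 are smaller.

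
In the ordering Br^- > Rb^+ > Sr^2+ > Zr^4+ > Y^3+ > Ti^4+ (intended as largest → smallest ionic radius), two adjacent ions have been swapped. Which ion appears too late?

Scanning neighbour by neighbour, only Zr^4+/Y^3+ violates a trend: they are isoelectronic (36 e⁻) and Zr has more protons than Y (40 vs 39), making Zr^4+ smaller. That makes Y^3+ the one sitting a position late relative to where it belongs.

Y^3+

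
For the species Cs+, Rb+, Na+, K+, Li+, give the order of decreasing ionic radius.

Cs+ > Rb+ > K+ > Na+ > Li+

All are in the same group with charge +1. Radius grows down the group as n (the outermost shell) increases.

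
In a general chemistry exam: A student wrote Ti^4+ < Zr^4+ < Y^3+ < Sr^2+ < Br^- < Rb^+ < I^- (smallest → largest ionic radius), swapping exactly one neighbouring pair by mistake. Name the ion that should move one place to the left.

Rb^+

Compare adjacent ions: they are isoelectronic (36 e⁻) and Rb has more protons than Br (37 vs 35), making Rb^+ smaller — yet in this increasing list Br^- sits before Rb^+. Nothing else is reversed, so Rb^+ should move one place to the left.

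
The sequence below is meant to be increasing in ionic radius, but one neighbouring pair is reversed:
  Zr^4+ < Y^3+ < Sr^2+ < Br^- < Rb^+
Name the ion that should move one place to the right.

Br^-

Check each adjacent pair. Br^- and Rb^+ are reversed: Rb^+ and Br^- share 36 electrons; the higher nuclear charge on Rb (Z=37) contracts it more, so Rb^+ < Br^-. No other neighbouring pair contradicts the periodic trends, so Br^- is the ion listed too early.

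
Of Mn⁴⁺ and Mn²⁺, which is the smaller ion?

Mn⁴⁺

For a single element, ionic radius drops as positive charge rises — Mn⁴⁺ < Mn²⁺.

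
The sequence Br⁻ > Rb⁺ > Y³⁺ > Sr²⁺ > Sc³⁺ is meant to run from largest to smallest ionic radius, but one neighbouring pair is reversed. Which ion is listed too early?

The pair Y³⁺, Sr²⁺ is the wrong way round — both have 36 electrons but Z(Y)=39 > Z(Sr)=38, so Y³⁺ should be the smaller of the two. All other adjacent pairs agree with periodic trends, so Y³⁺ is the misplaced ion.

Y³⁺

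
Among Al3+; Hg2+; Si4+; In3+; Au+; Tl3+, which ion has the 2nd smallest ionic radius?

Electron counts and nuclear charges: Si4+: 10 e⁻, Z=14, Al3+: 10 e⁻, Z=13, In3+: 46 e⁻, Z=49, Tl3+: 78 e⁻, Z=81, Hg2+: 78 e⁻, Z=80, Au+: 78 e⁻, Z=79. Si4+ < Al3+ (both 10 e⁻, Z=14>13); Al3+ < In3+ (same group, period 3 vs 5); In3+ < Tl3+ (same group, period 5 vs 6); Tl3+ < Hg2+ (both 78 e⁻, Z=81>80); Hg2+ < Au+ (isoelectronic, higher Z=80 is smaller).
So the order is Si4+ < Al3+ < In3+ < Tl3+ < Hg2+ < Au+; the 2nd-smallest ion is Al3+.

Al3+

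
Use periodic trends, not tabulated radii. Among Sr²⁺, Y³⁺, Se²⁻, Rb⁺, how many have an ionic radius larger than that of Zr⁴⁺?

4

These species are isoelectronic with 36 electrons. The only difference is the number of protons: Zr⁴⁺ (Z=40), Y³⁺ (Z=39), Sr²⁺ (Z=38), Rb⁺ (Z=37), Se²⁻ (Z=34). The strongest nuclear pull (Zr⁴⁺) gives the smallest ion.
Ordering all of them (including Zr⁴⁺) by radius gives Zr⁴⁺ < Y³⁺ < Sr²⁺ < Rb⁺ < Se²⁻. Count: 4.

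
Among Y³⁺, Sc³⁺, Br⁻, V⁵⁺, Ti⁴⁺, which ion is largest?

Work out protons and electrons: V⁵⁺ has 18 e⁻ (Z=23), Ti⁴⁺ has 18 e⁻ (Z=22), Sc³⁺ has 18 e⁻ (Z=21), Y³⁺ has 36 e⁻ (Z=39), Br⁻ has 36 e⁻ (Z=35). V⁵⁺ < Ti⁴⁺ (both 18 e⁻, Z=23>22); Ti⁴⁺ < Sc³⁺ (isoelectronic, higher Z=22 is smaller); Sc³⁺ < Y³⁺ (same group, period 4 vs 5); Y³⁺ < Br⁻ (both 36 e⁻, Z=39>35).

Br⁻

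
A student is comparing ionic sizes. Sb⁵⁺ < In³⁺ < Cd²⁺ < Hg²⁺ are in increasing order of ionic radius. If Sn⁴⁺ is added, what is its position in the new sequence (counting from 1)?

Work out protons and electrons: Sb⁵⁺: 46 e⁻, Z=51, Sn⁴⁺: 46 e⁻, Z=50, In³⁺: 46 e⁻, Z=49, Cd²⁺: 46 e⁻, Z=48, Hg²⁺: 78 e⁻, Z=80. Sb⁵⁺ < Sn⁴⁺ (both 46 e⁻, Z=51>50); Sn⁴⁺ < In³⁺ (both 46 e⁻, Z=50>49); In³⁺ < Cd²⁺ (isoelectronic, higher Z=49 is smaller); Cd²⁺ < Hg²⁺ (same group, 1 shell fewer).
Putting Sn⁴⁺ in gives Sb⁵⁺ < Sn⁴⁺ < In³⁺ < Cd²⁺ < Hg²⁺; it lands at slot 2.

2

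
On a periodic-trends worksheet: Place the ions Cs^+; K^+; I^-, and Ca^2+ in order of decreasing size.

I^- > Cs^+ > K^+ > Ca^2+

Ca^2+: 18 e⁻, Z=20, K^+: 18 e⁻, Z=19, Cs^+: 54 e⁻, Z=55, I^-: 54 e⁻, Z=53. Ca^2+ < K^+ (both 18 e⁻, Z=20>19); K^+ < Cs^+ (same group, 2 shells fewer); Cs^+ < I^- (both 54 e⁻, Z=55>53).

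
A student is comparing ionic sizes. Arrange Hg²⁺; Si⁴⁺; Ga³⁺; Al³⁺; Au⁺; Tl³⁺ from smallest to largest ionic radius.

First list Z and electron count for each: Si⁴⁺ (Z=14, 10 e⁻), Al³⁺ (Z=13, 10 e⁻), Ga³⁺ (Z=31, 28 e⁻), Tl³⁺ (Z=81, 78 e⁻), Hg²⁺ (Z=80, 78 e⁻), Au⁺ (Z=79, 78 e⁻). Si⁴⁺ < Al³⁺ (isoelectronic, higher Z=14 is smaller); Al³⁺ < Ga³⁺ (same group, period 3 vs 4); Ga³⁺ < Tl³⁺ (same group, 2 shells fewer); Tl³⁺ < Hg²⁺ (both 78 e⁻, Z=81>80); Hg²⁺ < Au⁺ (isoelectronic, higher Z=80 is smaller).

Si⁴⁺ < Al³⁺ < Ga³⁺ < Tl³⁺ < Hg²⁺ < Au⁺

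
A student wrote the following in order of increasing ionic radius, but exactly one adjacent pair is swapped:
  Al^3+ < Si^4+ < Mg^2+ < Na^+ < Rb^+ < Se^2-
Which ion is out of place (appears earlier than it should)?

Check each adjacent pair. Al^3+ and Si^4+ are reversed: they are isoelectronic (10 e⁻) and Si has more protons than Al (14 vs 13), making Si^4+ smaller. No other neighbouring pair contradicts the periodic trends, so Al^3+ is the ion listed too early.

Al^3+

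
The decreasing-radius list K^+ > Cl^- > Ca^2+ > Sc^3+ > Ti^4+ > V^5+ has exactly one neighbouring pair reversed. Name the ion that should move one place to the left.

Scanning neighbour by neighbour, only K^+/Cl^- violates a trend: they are isoelectronic (18 e⁻) and K has more protons than Cl (19 vs 17), making K^+ smaller. That makes Cl^- the one sitting a position late relative to where it belongs.

Cl^-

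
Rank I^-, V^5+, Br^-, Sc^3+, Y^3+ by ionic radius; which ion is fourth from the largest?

Sc^3+

Electron counts and nuclear charges: V^5+ (Z=23, 18 e⁻), Sc^3+ (Z=21, 18 e⁻), Y^3+ (Z=39, 36 e⁻), Br^- (Z=35, 36 e⁻), I^- (Z=53, 54 e⁻). V^5+ < Sc^3+ (both 18 e⁻, Z=23>21); Sc^3+ < Y^3+ (same group, 1 shell fewer); Y^3+ < Br^- (isoelectronic, higher Z=39 is smaller); Br^- < I^- (same group, 1 shell fewer).
Ordering: V^5+ < Sc^3+ < Y^3+ < Br^- < I^-. The fourth largest is Sc^3+.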